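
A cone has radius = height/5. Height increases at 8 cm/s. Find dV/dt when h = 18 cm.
2592π/25 cm³/s

V = (1/3)π(h/5)²h = πh³/75
dV/dt = πh²/25 · 8
At h = 18: dV/dt = 2592π/25 cm³/s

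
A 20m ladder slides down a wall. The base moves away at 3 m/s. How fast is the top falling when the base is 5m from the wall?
√15/5 ≈ 0.7746 m/s

x² + y² = 20²
2x·dx/dt + 2y·dy/dt = 0
dy/dt = -x/y · dx/dt = -5/(5√15) · 3 = -√15/5 m/s
The top is descending at √15/5 ≈ 0.7746 m/s.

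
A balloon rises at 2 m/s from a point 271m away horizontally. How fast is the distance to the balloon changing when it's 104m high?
208√84257/84257 ≈ 0.7166 m/s

z² = 271² + y²
z = √(271² + 104²) = √84257
dz/dt = y/z · dy/dt = 104/√84257 · 2 = 208√84257/84257 ≈ 0.7166 m/s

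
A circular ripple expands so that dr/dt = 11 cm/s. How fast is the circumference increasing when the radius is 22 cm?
22π cm/s

C = 2πr
dC/dt = 2π · dr/dt = 2π · 11 = 22π cm/s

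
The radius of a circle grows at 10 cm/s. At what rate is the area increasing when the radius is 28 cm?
560π cm²/s

A = πr²
dA/dt = 2πr · dr/dt = 2π(28)(10) = 560π cm²/s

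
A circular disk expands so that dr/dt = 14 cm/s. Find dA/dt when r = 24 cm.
672π cm²/s

A = πr²
dA/dt = 2πr · dr/dt = 2π(24)(14) = 672π cm²/s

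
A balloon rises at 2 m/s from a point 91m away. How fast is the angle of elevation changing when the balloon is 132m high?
0.00708 rad/s

tan(θ) = y/91
sec²(θ) · dθ/dt = (1/91) · dy/dt
dθ/dt = cos²(θ)/91 · 2 = 91/(91² + 132²) · 2
dθ/dt = 0.00708 rad/s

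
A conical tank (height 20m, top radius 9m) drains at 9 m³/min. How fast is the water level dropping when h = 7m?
400/(441π) ≈ 0.2887 m/min

r/h = 9/20, so r = (9/20)h
V = (1/3)πr²h = (1/3)π((9/20)h)²h = (27/400)πh³
dV/dh = (81/400)πh²
dh/dt = (dV/dt)/(dV/dh) = -9/((81/400)π·7²) = -400/(441π) m/min
The level is dropping at 400/(441π) ≈ 0.2887 m/min.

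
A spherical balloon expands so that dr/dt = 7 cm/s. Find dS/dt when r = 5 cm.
280π cm²/s

S = 4πr²
dS/dt = dS/dr · dr/dt = 8πr · 7
At r = 5: dS/dt = 280π cm²/s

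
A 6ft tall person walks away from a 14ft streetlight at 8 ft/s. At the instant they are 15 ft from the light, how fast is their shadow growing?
6 ft/s

By similar triangles: 14/(x+s) = 6/s
Solving: s = 6x/8
ds/dt = 6/8 · dx/dt = 3/4 · 8 = 6 ft/s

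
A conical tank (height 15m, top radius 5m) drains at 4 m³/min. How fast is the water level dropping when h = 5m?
36/(25π) ≈ 0.4584 m/min

r/h = 5/15, so r = (1/3)h
V = (1/3)πr²h = (1/3)π((1/3)h)²h = (1/27)πh³
dV/dh = (1/9)πh²
dh/dt = (dV/dt)/(dV/dh) = -4/((1/9)π·5²) = -36/(25π) m/min
The level is dropping at 36/(25π) ≈ 0.4584 m/min.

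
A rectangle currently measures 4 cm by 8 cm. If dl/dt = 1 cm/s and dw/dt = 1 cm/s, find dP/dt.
4 cm/s

P = 2(l + w)
dP/dt = 2(dl/dt + dw/dt) = 2(1 + 1) = 4 cm/s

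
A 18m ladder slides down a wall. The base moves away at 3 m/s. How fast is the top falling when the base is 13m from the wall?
39√155/155 ≈ 3.133 m/s

x² + y² = 18²
2x·dx/dt + 2y·dy/dt = 0
dy/dt = -x/y · dx/dt = -13/√155 · 3 = -39√155/155 m/s
The top is descending at 39√155/155 ≈ 3.133 m/s.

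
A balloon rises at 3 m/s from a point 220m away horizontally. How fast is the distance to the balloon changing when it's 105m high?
63√2377/2377 ≈ 1.292 m/s

z² = 220² + y²
z = √(220² + 105²) = 5√2377
dz/dt = y/z · dy/dt = 105/(5√2377) · 3 = 63√2377/2377 ≈ 1.292 m/s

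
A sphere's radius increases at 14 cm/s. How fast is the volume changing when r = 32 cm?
57344π cm³/s

V = (4/3)πr³
dV/dt = dV/dr · dr/dt = 4πr² · 14
At r = 32: dV/dt = 57344π cm³/s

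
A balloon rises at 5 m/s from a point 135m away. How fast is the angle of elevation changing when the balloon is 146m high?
0.017071 rad/s

tan(θ) = y/135
sec²(θ) · dθ/dt = (1/135) · dy/dt
dθ/dt = cos²(θ)/135 · 5 = 135/(135² + 146²) · 5
dθ/dt = 0.017071 rad/s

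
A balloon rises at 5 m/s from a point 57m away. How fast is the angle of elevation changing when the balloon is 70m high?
0.034974 rad/s

tan(θ) = y/57
sec²(θ) · dθ/dt = (1/57) · dy/dt
dθ/dt = cos²(θ)/57 · 5 = 57/(57² + 70²) · 5
dθ/dt = 0.034974 rad/s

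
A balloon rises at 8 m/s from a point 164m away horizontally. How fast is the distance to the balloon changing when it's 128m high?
256√2705/2705 ≈ 4.922 m/s

z² = 164² + y²
z = √(164² + 128²) = 4√2705
dz/dt = y/z · dy/dt = 128/(4√2705) · 8 = 256√2705/2705 ≈ 4.922 m/s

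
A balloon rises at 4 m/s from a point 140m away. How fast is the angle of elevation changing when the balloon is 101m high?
0.018791 rad/s

tan(θ) = y/140
sec²(θ) · dθ/dt = (1/140) · dy/dt
dθ/dt = cos²(θ)/140 · 4 = 140/(140² + 101²) · 4
dθ/dt = 0.018791 rad/s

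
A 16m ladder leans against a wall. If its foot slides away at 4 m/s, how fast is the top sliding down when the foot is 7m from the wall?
28√23/69 ≈ 1.946 m/s

x² + y² = 16²
2x·dx/dt + 2y·dy/dt = 0
dy/dt = -x/y · dx/dt = -7/(3√23) · 4 = -28√23/69 m/s
The top is descending at 28√23/69 ≈ 1.946 m/s.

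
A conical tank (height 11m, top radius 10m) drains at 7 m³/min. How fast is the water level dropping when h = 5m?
847/(2500π) ≈ 0.1078 m/min

r/h = 10/11, so r = (10/11)h
V = (1/3)πr²h = (1/3)π((10/11)h)²h = (100/363)πh³
dV/dh = (100/121)πh²
dh/dt = (dV/dt)/(dV/dh) = -7/((100/121)π·5²) = -847/(2500π) m/min
The level is dropping at 847/(2500π) ≈ 0.1078 m/min.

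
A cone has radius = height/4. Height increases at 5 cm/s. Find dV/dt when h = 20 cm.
125π cm³/s

V = (1/3)π(h/4)²h = πh³/48
dV/dt = πh²/16 · 5
At h = 20: dV/dt = 125π cm³/s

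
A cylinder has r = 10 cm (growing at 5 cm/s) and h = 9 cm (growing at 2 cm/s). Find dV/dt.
1100π cm³/s

V = πr²h
dV/dt = 2πrh·dr/dt + πr²·dh/dt
= 2π(10)(9)(5) + π(10)²(2)
= 1100π cm³/s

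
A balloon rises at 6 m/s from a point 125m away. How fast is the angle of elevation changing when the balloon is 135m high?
0.022157 rad/s

tan(θ) = y/125
sec²(θ) · dθ/dt = (1/125) · dy/dt
dθ/dt = cos²(θ)/125 · 6 = 125/(125² + 135²) · 6
dθ/dt = 0.022157 rad/s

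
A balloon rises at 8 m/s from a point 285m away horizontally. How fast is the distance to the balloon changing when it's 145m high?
116√4090/2045 ≈ 3.628 m/s

z² = 285² + y²
z = √(285² + 145²) = 5√4090
dz/dt = y/z · dy/dt = 145/(5√4090) · 8 = 116√4090/2045 ≈ 3.628 m/s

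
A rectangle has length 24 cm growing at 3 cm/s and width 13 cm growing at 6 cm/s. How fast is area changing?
183 cm²/s

A = lw
dA/dt = w·dl/dt + l·dw/dt = 13·3 + 24·6 = 183 cm²/s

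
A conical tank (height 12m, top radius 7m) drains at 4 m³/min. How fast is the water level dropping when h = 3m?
64/(49π) ≈ 0.4158 m/min

r/h = 7/12, so r = (7/12)h
V = (1/3)πr²h = (1/3)π((7/12)h)²h = (49/432)πh³
dV/dh = (49/144)πh²
dh/dt = (dV/dt)/(dV/dh) = -4/((49/144)π·3²) = -64/(49π) m/min
The level is dropping at 64/(49π) ≈ 0.4158 m/min.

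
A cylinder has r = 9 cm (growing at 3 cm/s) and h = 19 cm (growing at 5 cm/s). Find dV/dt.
1431π cm³/s

V = πr²h
dV/dt = 2πrh·dr/dt + πr²·dh/dt
= 2π(9)(19)(3) + π(9)²(5)
= 1431π cm³/s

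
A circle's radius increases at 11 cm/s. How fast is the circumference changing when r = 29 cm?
22π cm/s

C = 2πr
dC/dt = 2π · dr/dt = 2π · 11 = 22π cm/s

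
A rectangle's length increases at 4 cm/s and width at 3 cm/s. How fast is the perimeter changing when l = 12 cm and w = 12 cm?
14 cm/s

P = 2(l + w)
dP/dt = 2(dl/dt + dw/dt) = 2(4 + 3) = 14 cm/s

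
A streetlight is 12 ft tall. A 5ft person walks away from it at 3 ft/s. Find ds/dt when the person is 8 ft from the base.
15/7 ft/s

By similar triangles: 12/(x+s) = 5/s
Solving: s = 5x/7
ds/dt = 5/7 · dx/dt = 5/7 · 3 = 15/7 ft/s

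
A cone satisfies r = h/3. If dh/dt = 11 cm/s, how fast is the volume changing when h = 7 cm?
539π/9 cm³/s

V = (1/3)π(h/3)²h = πh³/27
dV/dt = πh²/9 · 11
At h = 7: dV/dt = 539π/9 cm³/s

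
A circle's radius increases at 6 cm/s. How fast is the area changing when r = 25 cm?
300π cm²/s

A = πr²
dA/dt = 2πr · dr/dt = 2π(25)(6) = 300π cm²/s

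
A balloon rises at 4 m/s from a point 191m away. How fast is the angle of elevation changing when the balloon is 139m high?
0.013691 rad/s

tan(θ) = y/191
sec²(θ) · dθ/dt = (1/191) · dy/dt
dθ/dt = cos²(θ)/191 · 4 = 191/(191² + 139²) · 4
dθ/dt = 0.013691 rad/s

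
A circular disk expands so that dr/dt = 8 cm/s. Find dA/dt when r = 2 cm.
32π cm²/s

A = πr²
dA/dt = 2πr · dr/dt = 2π(2)(8) = 32π cm²/s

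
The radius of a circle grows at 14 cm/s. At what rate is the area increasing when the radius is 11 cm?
308π cm²/s

A = πr²
dA/dt = 2πr · dr/dt = 2π(11)(14) = 308π cm²/s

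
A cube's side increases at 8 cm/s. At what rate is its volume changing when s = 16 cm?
6144 cm³/s

V = s³
dV/dt = 3s² · ds/dt = 3·16²·8 = 6144 cm³/s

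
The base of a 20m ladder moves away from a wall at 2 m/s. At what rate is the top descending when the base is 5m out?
2√15/15 ≈ 0.5164 m/s

x² + y² = 20²
2x·dx/dt + 2y·dy/dt = 0
dy/dt = -x/y · dx/dt = -5/(5√15) · 2 = -2√15/15 m/s
The top is descending at 2√15/15 ≈ 0.5164 m/s.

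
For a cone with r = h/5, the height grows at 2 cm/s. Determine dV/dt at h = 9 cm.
162π/25 cm³/s

V = (1/3)π(h/5)²h = πh³/75
dV/dt = πh²/25 · 2
At h = 9: dV/dt = 162π/25 cm³/s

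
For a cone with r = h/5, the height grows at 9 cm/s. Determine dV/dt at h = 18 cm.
2916π/25 cm³/s

V = (1/3)π(h/5)²h = πh³/75
dV/dt = πh²/25 · 9
At h = 18: dV/dt = 2916π/25 cm³/s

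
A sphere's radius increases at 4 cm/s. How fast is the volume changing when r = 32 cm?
16384π cm³/s

V = (4/3)πr³
dV/dt = dV/dr · dr/dt = 4πr² · 4
At r = 32: dV/dt = 16384π cm³/s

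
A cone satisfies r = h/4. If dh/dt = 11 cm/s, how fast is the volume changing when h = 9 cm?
891π/16 cm³/s

V = (1/3)π(h/4)²h = πh³/48
dV/dt = πh²/16 · 11
At h = 9: dV/dt = 891π/16 cm³/s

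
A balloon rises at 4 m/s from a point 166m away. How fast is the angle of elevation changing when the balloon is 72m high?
0.020281 rad/s

tan(θ) = y/166
sec²(θ) · dθ/dt = (1/166) · dy/dt
dθ/dt = cos²(θ)/166 · 4 = 166/(166² + 72²) · 4
dθ/dt = 0.020281 rad/s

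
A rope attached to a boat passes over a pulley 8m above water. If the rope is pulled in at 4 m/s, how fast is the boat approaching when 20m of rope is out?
20√21/21 ≈ 4.364 m/s

rope² = x² + 8²
x = √(20² - 8²) = 4√21
dx/dt = (rope/x) · d(rope)/dt = (20/(4√21)) · (-4) = -20√21/21 m/s
The boat approaches at 20√21/21 ≈ 4.364 m/s.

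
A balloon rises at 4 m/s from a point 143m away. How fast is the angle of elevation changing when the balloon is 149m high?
0.013411 rad/s

tan(θ) = y/143
sec²(θ) · dθ/dt = (1/143) · dy/dt
dθ/dt = cos²(θ)/143 · 4 = 143/(143² + 149²) · 4
dθ/dt = 0.013411 rad/s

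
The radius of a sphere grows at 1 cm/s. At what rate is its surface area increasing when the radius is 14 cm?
112π cm²/s

S = 4πr²
dS/dt = dS/dr · dr/dt = 8πr · 1
At r = 14: dS/dt = 112π cm²/s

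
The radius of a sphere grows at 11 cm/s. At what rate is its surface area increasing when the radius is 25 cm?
2200π cm²/s

S = 4πr²
dS/dt = dS/dr · dr/dt = 8πr · 11
At r = 25: dS/dt = 2200π cm²/s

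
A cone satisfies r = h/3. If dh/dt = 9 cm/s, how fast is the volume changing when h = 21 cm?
441π cm³/s

V = (1/3)π(h/3)²h = πh³/27
dV/dt = πh²/9 · 9
At h = 21: dV/dt = 441π cm³/s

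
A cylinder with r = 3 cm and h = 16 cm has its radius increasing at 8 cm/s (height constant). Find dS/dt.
352π cm²/s

S = 2πrh + 2πr² (lateral + bases)
dS/dt = (2πh + 4πr)·dr/dt = (2π·16 + 4π·3)·8
= 352π cm²/s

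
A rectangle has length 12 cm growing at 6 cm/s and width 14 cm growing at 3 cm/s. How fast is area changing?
120 cm²/s

A = lw
dA/dt = w·dl/dt + l·dw/dt = 14·6 + 12·3 = 120 cm²/s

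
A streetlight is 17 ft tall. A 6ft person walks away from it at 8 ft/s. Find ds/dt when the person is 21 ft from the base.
48/11 ft/s

By similar triangles: 17/(x+s) = 6/s
Solving: s = 6x/11
ds/dt = 6/11 · dx/dt = 6/11 · 8 = 48/11 ft/s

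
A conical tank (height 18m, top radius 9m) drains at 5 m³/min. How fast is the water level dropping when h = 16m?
5/(64π) ≈ 0.02487 m/min

r/h = 9/18, so r = (1/2)h
V = (1/3)πr²h = (1/3)π((1/2)h)²h = (1/12)πh³
dV/dh = (1/4)πh²
dh/dt = (dV/dt)/(dV/dh) = -5/((1/4)π·16²) = -5/(64π) m/min
The level is dropping at 5/(64π) ≈ 0.02487 m/min.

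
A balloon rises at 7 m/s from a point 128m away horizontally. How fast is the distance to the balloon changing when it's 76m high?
133√1385/1385 ≈ 3.574 m/s

z² = 128² + y²
z = √(128² + 76²) = 4√1385
dz/dt = y/z · dy/dt = 76/(4√1385) · 7 = 133√1385/1385 ≈ 3.574 m/s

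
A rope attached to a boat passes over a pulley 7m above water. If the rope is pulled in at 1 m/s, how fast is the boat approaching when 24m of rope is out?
24√527/527 ≈ 1.045 m/s

rope² = x² + 7²
x = √(24² - 7²) = √527
dx/dt = (rope/x) · d(rope)/dt = (24/√527) · (-1) = -24√527/527 m/s
The boat approaches at 24√527/527 ≈ 1.045 m/s.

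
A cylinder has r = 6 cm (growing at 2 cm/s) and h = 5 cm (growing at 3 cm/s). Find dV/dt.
228π cm³/s

V = πr²h
dV/dt = 2πrh·dr/dt + πr²·dh/dt
= 2π(6)(5)(2) + π(6)²(3)
= 228π cm³/s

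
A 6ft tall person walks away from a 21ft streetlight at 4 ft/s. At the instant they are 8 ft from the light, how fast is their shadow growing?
8/5 ft/s

By similar triangles: 21/(x+s) = 6/s
Solving: s = 6x/15
ds/dt = 6/15 · dx/dt = 2/5 · 4 = 8/5 ft/s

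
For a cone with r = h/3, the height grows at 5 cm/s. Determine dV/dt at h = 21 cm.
245π cm³/s

V = (1/3)π(h/3)²h = πh³/27
dV/dt = πh²/9 · 5
At h = 21: dV/dt = 245π cm³/s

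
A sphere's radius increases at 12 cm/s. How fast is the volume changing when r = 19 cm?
17328π cm³/s

V = (4/3)πr³
dV/dt = dV/dr · dr/dt = 4πr² · 12
At r = 19: dV/dt = 17328π cm³/s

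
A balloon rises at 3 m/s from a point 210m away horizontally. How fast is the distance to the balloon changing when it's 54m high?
27√1306/1306 ≈ 0.7471 m/s

z² = 210² + y²
z = √(210² + 54²) = 6√1306
dz/dt = y/z · dy/dt = 54/(6√1306) · 3 = 27√1306/1306 ≈ 0.7471 m/s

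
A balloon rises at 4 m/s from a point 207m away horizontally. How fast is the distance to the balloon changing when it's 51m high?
34√202/505 ≈ 0.9569 m/s

z² = 207² + y²
z = √(207² + 51²) = 15√202
dz/dt = y/z · dy/dt = 51/(15√202) · 4 = 34√202/505 ≈ 0.9569 m/s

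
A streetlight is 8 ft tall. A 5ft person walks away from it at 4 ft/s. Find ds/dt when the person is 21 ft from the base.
20/3 ft/s

By similar triangles: 8/(x+s) = 5/s
Solving: s = 5x/3
ds/dt = 5/3 · dx/dt = 5/3 · 4 = 20/3 ft/s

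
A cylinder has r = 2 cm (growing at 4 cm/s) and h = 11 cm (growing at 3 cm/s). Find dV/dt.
188π cm³/s

V = πr²h
dV/dt = 2πrh·dr/dt + πr²·dh/dt
= 2π(2)(11)(4) + π(2)²(3)
= 188π cm³/s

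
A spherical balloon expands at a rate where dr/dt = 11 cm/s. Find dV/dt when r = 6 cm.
1584π cm³/s

V = (4/3)πr³
dV/dt = dV/dr · dr/dt = 4πr² · 11
At r = 6: dV/dt = 1584π cm³/s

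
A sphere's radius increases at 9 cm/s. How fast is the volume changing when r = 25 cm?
22500π cm³/s

V = (4/3)πr³
dV/dt = dV/dr · dr/dt = 4πr² · 9
At r = 25: dV/dt = 22500π cm³/s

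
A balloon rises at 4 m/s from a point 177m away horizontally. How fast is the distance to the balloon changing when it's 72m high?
96√4057/4057 ≈ 1.507 m/s

z² = 177² + y²
z = √(177² + 72²) = 3√4057
dz/dt = y/z · dy/dt = 72/(3√4057) · 4 = 96√4057/4057 ≈ 1.507 m/s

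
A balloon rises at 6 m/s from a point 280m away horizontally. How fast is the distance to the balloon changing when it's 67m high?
402√82889/82889 ≈ 1.396 m/s

z² = 280² + y²
z = √(280² + 67²) = √82889
dz/dt = y/z · dy/dt = 67/√82889 · 6 = 402√82889/82889 ≈ 1.396 m/s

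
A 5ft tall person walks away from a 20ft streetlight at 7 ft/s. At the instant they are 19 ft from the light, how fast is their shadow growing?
7/3 ft/s

By similar triangles: 20/(x+s) = 5/s
Solving: s = 5x/15
ds/dt = 5/15 · dx/dt = 1/3 · 7 = 7/3 ft/s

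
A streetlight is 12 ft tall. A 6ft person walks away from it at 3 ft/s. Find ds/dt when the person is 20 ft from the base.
3 ft/s

By similar triangles: 12/(x+s) = 6/s
Solving: s = 6x/6
ds/dt = 6/6 · dx/dt = 1 · 3 = 3 ft/s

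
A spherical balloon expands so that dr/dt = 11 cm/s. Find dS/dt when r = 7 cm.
616π cm²/s

S = 4πr²
dS/dt = dS/dr · dr/dt = 8πr · 11
At r = 7: dS/dt = 616π cm²/s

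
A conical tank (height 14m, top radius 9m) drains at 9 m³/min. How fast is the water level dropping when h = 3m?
196/(81π) ≈ 0.7702 m/min

r/h = 9/14, so r = (9/14)h
V = (1/3)πr²h = (1/3)π((9/14)h)²h = (27/196)πh³
dV/dh = (81/196)πh²
dh/dt = (dV/dt)/(dV/dh) = -9/((81/196)π·3²) = -196/(81π) m/min
The level is dropping at 196/(81π) ≈ 0.7702 m/min.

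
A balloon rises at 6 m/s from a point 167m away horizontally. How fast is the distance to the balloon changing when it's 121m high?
363√42530/21265 ≈ 3.52 m/s

z² = 167² + y²
z = √(167² + 121²) = √42530
dz/dt = y/z · dy/dt = 121/√42530 · 6 = 363√42530/21265 ≈ 3.52 m/s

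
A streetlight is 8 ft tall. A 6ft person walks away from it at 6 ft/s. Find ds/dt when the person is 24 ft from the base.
18 ft/s

By similar triangles: 8/(x+s) = 6/s
Solving: s = 6x/2
ds/dt = 6/2 · dx/dt = 3 · 6 = 18 ft/s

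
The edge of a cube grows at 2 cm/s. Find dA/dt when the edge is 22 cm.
528 cm²/s

A = 6s²
dA/dt = 12s · ds/dt = 12·22·2 = 528 cm²/s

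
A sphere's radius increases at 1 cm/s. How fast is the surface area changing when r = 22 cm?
176π cm²/s

S = 4πr²
dS/dt = dS/dr · dr/dt = 8πr · 1
At r = 22: dS/dt = 176π cm²/s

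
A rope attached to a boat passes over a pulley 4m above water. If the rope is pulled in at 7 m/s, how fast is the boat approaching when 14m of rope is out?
49√5/15 ≈ 7.304 m/s

rope² = x² + 4²
x = √(14² - 4²) = 6√5
dx/dt = (rope/x) · d(rope)/dt = (14/(6√5)) · (-7) = -49√5/15 m/s
The boat approaches at 49√5/15 ≈ 7.304 m/s.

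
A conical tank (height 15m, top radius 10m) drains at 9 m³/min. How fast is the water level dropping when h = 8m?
81/(256π) ≈ 0.1007 m/min

r/h = 10/15, so r = (2/3)h
V = (1/3)πr²h = (1/3)π((2/3)h)²h = (4/27)πh³
dV/dh = (4/9)πh²
dh/dt = (dV/dt)/(dV/dh) = -9/((4/9)π·8²) = -81/(256π) m/min
The level is dropping at 81/(256π) ≈ 0.1007 m/min.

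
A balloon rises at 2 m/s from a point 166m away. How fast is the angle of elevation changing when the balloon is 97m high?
0.008981 rad/s

tan(θ) = y/166
sec²(θ) · dθ/dt = (1/166) · dy/dt
dθ/dt = cos²(θ)/166 · 2 = 166/(166² + 97²) · 2
dθ/dt = 0.008981 rad/s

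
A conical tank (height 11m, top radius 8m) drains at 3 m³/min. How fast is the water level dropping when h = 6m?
121/(768π) ≈ 0.05015 m/min

r/h = 8/11, so r = (8/11)h
V = (1/3)πr²h = (1/3)π((8/11)h)²h = (64/363)πh³
dV/dh = (64/121)πh²
dh/dt = (dV/dt)/(dV/dh) = -3/((64/121)π·6²) = -121/(768π) m/min
The level is dropping at 121/(768π) ≈ 0.05015 m/min.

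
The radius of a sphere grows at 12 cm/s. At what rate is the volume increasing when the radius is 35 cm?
58800π cm³/s

V = (4/3)πr³
dV/dt = dV/dr · dr/dt = 4πr² · 12
At r = 35: dV/dt = 58800π cm³/s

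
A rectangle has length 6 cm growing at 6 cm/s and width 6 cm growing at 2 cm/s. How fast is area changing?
48 cm²/s

A = lw
dA/dt = w·dl/dt + l·dw/dt = 6·6 + 6·2 = 48 cm²/s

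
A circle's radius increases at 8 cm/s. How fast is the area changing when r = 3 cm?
48π cm²/s

A = πr²
dA/dt = 2πr · dr/dt = 2π(3)(8) = 48π cm²/s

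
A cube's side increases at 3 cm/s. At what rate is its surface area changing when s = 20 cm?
720 cm²/s

A = 6s²
dA/dt = 12s · ds/dt = 12·20·3 = 720 cm²/s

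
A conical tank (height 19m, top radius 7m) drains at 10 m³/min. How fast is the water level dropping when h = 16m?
1805/(6272π) ≈ 0.09161 m/min

r/h = 7/19, so r = (7/19)h
V = (1/3)πr²h = (1/3)π((7/19)h)²h = (49/1083)πh³
dV/dh = (49/361)πh²
dh/dt = (dV/dt)/(dV/dh) = -10/((49/361)π·16²) = -1805/(6272π) m/min
The level is dropping at 1805/(6272π) ≈ 0.09161 m/min.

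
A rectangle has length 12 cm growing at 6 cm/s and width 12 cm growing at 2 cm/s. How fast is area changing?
96 cm²/s

A = lw
dA/dt = w·dl/dt + l·dw/dt = 12·6 + 12·2 = 96 cm²/s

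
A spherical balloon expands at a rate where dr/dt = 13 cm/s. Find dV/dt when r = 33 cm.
56628π cm³/s

V = (4/3)πr³
dV/dt = dV/dr · dr/dt = 4πr² · 13
At r = 33: dV/dt = 56628π cm³/s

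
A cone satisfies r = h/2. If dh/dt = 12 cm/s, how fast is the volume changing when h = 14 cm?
588π cm³/s

V = (1/3)π(h/2)²h = πh³/12
dV/dt = πh²/4 · 12
At h = 14: dV/dt = 588π cm³/s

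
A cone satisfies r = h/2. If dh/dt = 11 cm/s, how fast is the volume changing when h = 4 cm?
44π cm³/s

V = (1/3)π(h/2)²h = πh³/12
dV/dt = πh²/4 · 11
At h = 4: dV/dt = 44π cm³/s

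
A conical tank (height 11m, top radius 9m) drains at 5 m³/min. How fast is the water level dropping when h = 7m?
605/(3969π) ≈ 0.04852 m/min

r/h = 9/11, so r = (9/11)h
V = (1/3)πr²h = (1/3)π((9/11)h)²h = (27/121)πh³
dV/dh = (81/121)πh²
dh/dt = (dV/dt)/(dV/dh) = -5/((81/121)π·7²) = -605/(3969π) m/min
The level is dropping at 605/(3969π) ≈ 0.04852 m/min.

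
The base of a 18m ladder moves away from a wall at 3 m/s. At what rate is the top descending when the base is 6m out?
3√2/4 ≈ 1.061 m/s

x² + y² = 18²
2x·dx/dt + 2y·dy/dt = 0
dy/dt = -x/y · dx/dt = -6/(12√2) · 3 = -3√2/4 m/s
The top is descending at 3√2/4 ≈ 1.061 m/s.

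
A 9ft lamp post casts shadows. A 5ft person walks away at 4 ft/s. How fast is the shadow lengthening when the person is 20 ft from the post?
5 ft/s

By similar triangles: 9/(x+s) = 5/s
Solving: s = 5x/4
ds/dt = 5/4 · dx/dt = 5/4 · 4 = 5 ft/s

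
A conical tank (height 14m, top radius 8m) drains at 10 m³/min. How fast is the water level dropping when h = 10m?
49/(160π) ≈ 0.09748 m/min

r/h = 8/14, so r = (4/7)h
V = (1/3)πr²h = (1/3)π((4/7)h)²h = (16/147)πh³
dV/dh = (16/49)πh²
dh/dt = (dV/dt)/(dV/dh) = -10/((16/49)π·10²) = -49/(160π) m/min
The level is dropping at 49/(160π) ≈ 0.09748 m/min.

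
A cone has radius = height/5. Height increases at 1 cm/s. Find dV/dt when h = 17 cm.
289π/25 cm³/s

V = (1/3)π(h/5)²h = πh³/75
dV/dt = πh²/25 · 1
At h = 17: dV/dt = 289π/25 cm³/s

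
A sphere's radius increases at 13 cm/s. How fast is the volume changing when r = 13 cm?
8788π cm³/s

V = (4/3)πr³
dV/dt = dV/dr · dr/dt = 4πr² · 13
At r = 13: dV/dt = 8788π cm³/s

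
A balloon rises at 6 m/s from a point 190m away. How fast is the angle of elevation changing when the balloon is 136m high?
0.020881 rad/s

tan(θ) = y/190
sec²(θ) · dθ/dt = (1/190) · dy/dt
dθ/dt = cos²(θ)/190 · 6 = 190/(190² + 136²) · 6
dθ/dt = 0.020881 rad/s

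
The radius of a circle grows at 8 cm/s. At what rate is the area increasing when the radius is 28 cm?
448π cm²/s

A = πr²
dA/dt = 2πr · dr/dt = 2π(28)(8) = 448π cm²/s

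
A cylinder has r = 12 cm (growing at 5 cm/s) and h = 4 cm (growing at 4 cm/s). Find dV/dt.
1056π cm³/s

V = πr²h
dV/dt = 2πrh·dr/dt + πr²·dh/dt
= 2π(12)(4)(5) + π(12)²(4)
= 1056π cm³/s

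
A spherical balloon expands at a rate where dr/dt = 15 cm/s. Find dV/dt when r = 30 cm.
54000π cm³/s

V = (4/3)πr³
dV/dt = dV/dr · dr/dt = 4πr² · 15
At r = 30: dV/dt = 54000π cm³/s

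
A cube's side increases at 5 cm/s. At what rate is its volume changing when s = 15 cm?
3375 cm³/s

V = s³
dV/dt = 3s² · ds/dt = 3·15²·5 = 3375 cm³/s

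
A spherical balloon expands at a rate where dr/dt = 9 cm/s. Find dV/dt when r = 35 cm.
44100π cm³/s

V = (4/3)πr³
dV/dt = dV/dr · dr/dt = 4πr² · 9
At r = 35: dV/dt = 44100π cm³/s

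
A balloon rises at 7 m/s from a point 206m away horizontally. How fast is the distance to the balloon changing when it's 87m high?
609√50005/50005 ≈ 2.723 m/s

z² = 206² + y²
z = √(206² + 87²) = √50005
dz/dt = y/z · dy/dt = 87/√50005 · 7 = 609√50005/50005 ≈ 2.723 m/s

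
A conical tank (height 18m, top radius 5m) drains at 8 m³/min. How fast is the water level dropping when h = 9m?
32/(25π) ≈ 0.4074 m/min

r/h = 5/18, so r = (5/18)h
V = (1/3)πr²h = (1/3)π((5/18)h)²h = (25/972)πh³
dV/dh = (25/324)πh²
dh/dt = (dV/dt)/(dV/dh) = -8/((25/324)π·9²) = -32/(25π) m/min
The level is dropping at 32/(25π) ≈ 0.4074 m/min.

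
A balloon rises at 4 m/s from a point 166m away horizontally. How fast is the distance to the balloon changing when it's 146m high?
146√12218/6109 ≈ 2.642 m/s

z² = 166² + y²
z = √(166² + 146²) = 2√12218
dz/dt = y/z · dy/dt = 146/(2√12218) · 4 = 146√12218/6109 ≈ 2.642 m/s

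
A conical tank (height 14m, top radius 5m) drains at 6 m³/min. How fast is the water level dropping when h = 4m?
147/(50π) ≈ 0.9358 m/min

r/h = 5/14, so r = (5/14)h
V = (1/3)πr²h = (1/3)π((5/14)h)²h = (25/588)πh³
dV/dh = (25/196)πh²
dh/dt = (dV/dt)/(dV/dh) = -6/((25/196)π·4²) = -147/(50π) m/min
The level is dropping at 147/(50π) ≈ 0.9358 m/min.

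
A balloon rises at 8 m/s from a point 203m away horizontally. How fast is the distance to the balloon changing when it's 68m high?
544√45833/45833 ≈ 2.541 m/s

z² = 203² + y²
z = √(203² + 68²) = √45833
dz/dt = y/z · dy/dt = 68/√45833 · 8 = 544√45833/45833 ≈ 2.541 m/s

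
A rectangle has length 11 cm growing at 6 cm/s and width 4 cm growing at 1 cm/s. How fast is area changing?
35 cm²/s

A = lw
dA/dt = w·dl/dt + l·dw/dt = 4·6 + 11·1 = 35 cm²/s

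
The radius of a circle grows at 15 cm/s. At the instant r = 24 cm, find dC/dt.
30π cm/s

C = 2πr
dC/dt = 2π · dr/dt = 2π · 15 = 30π cm/s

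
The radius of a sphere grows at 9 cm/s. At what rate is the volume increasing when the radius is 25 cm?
22500π cm³/s

V = (4/3)πr³
dV/dt = dV/dr · dr/dt = 4πr² · 9
At r = 25: dV/dt = 22500π cm³/s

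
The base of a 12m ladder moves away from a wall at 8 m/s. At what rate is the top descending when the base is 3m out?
8√15/15 ≈ 2.066 m/s

x² + y² = 12²
2x·dx/dt + 2y·dy/dt = 0
dy/dt = -x/y · dx/dt = -3/(3√15) · 8 = -8√15/15 m/s
The top is descending at 8√15/15 ≈ 2.066 m/s.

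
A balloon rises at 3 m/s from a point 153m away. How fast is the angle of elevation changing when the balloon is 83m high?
0.01515 rad/s

tan(θ) = y/153
sec²(θ) · dθ/dt = (1/153) · dy/dt
dθ/dt = cos²(θ)/153 · 3 = 153/(153² + 83²) · 3
dθ/dt = 0.01515 rad/s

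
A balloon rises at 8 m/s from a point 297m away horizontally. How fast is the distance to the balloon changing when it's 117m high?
52√1258/629 ≈ 2.932 m/s

z² = 297² + y²
z = √(297² + 117²) = 9√1258
dz/dt = y/z · dy/dt = 117/(9√1258) · 8 = 52√1258/629 ≈ 2.932 m/s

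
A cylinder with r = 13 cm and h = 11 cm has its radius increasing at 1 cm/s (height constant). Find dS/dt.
74π cm²/s

S = 2πrh + 2πr² (lateral + bases)
dS/dt = (2πh + 4πr)·dr/dt = (2π·11 + 4π·13)·1
= 74π cm²/s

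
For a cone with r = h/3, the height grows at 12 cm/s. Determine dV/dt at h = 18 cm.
432π cm³/s

V = (1/3)π(h/3)²h = πh³/27
dV/dt = πh²/9 · 12
At h = 18: dV/dt = 432π cm³/s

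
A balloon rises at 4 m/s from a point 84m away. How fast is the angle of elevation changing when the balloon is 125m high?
0.014814 rad/s

tan(θ) = y/84
sec²(θ) · dθ/dt = (1/84) · dy/dt
dθ/dt = cos²(θ)/84 · 4 = 84/(84² + 125²) · 4
dθ/dt = 0.014814 rad/s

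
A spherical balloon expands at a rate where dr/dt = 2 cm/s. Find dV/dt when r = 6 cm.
288π cm³/s

V = (4/3)πr³
dV/dt = dV/dr · dr/dt = 4πr² · 2
At r = 6: dV/dt = 288π cm³/s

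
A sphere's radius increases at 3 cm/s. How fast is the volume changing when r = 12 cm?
1728π cm³/s

V = (4/3)πr³
dV/dt = dV/dr · dr/dt = 4πr² · 3
At r = 12: dV/dt = 1728π cm³/s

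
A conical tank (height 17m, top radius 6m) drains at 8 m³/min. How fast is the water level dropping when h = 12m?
289/(648π) ≈ 0.142 m/min

r/h = 6/17, so r = (6/17)h
V = (1/3)πr²h = (1/3)π((6/17)h)²h = (12/289)πh³
dV/dh = (36/289)πh²
dh/dt = (dV/dt)/(dV/dh) = -8/((36/289)π·12²) = -289/(648π) m/min
The level is dropping at 289/(648π) ≈ 0.142 m/min.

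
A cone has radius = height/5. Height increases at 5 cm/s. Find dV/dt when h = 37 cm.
1369π/5 cm³/s

V = (1/3)π(h/5)²h = πh³/75
dV/dt = πh²/25 · 5
At h = 37: dV/dt = 1369π/5 cm³/s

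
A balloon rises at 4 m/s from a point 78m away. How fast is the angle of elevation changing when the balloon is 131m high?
0.013422 rad/s

tan(θ) = y/78
sec²(θ) · dθ/dt = (1/78) · dy/dt
dθ/dt = cos²(θ)/78 · 4 = 78/(78² + 131²) · 4
dθ/dt = 0.013422 rad/s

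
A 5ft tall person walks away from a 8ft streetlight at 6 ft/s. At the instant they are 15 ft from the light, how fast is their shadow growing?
10 ft/s

By similar triangles: 8/(x+s) = 5/s
Solving: s = 5x/3
ds/dt = 5/3 · dx/dt = 5/3 · 6 = 10 ft/s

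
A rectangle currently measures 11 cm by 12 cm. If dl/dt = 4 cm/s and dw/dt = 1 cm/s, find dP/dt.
10 cm/s

P = 2(l + w)
dP/dt = 2(dl/dt + dw/dt) = 2(4 + 1) = 10 cm/s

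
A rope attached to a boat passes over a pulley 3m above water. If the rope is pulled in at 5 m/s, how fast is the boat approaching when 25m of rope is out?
125√154/308 ≈ 5.036 m/s

rope² = x² + 3²
x = √(25² - 3²) = 2√154
dx/dt = (rope/x) · d(rope)/dt = (25/(2√154)) · (-5) = -125√154/308 m/s
The boat approaches at 125√154/308 ≈ 5.036 m/s.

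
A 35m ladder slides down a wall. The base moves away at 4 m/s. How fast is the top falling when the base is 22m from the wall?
88√741/741 ≈ 3.233 m/s

x² + y² = 35²
2x·dx/dt + 2y·dy/dt = 0
dy/dt = -x/y · dx/dt = -22/√741 · 4 = -88√741/741 m/s
The top is descending at 88√741/741 ≈ 3.233 m/s.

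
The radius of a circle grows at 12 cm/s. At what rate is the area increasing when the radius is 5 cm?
120π cm²/s

A = πr²
dA/dt = 2πr · dr/dt = 2π(5)(12) = 120π cm²/s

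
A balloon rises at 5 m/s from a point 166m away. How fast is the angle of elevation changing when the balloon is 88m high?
0.023513 rad/s

tan(θ) = y/166
sec²(θ) · dθ/dt = (1/166) · dy/dt
dθ/dt = cos²(θ)/166 · 5 = 166/(166² + 88²) · 5
dθ/dt = 0.023513 rad/s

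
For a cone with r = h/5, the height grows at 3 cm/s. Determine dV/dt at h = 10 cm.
12π cm³/s

V = (1/3)π(h/5)²h = πh³/75
dV/dt = πh²/25 · 3
At h = 10: dV/dt = 12π cm³/s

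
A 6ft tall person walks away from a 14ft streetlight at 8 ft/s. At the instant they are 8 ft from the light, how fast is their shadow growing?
6 ft/s

By similar triangles: 14/(x+s) = 6/s
Solving: s = 6x/8
ds/dt = 6/8 · dx/dt = 3/4 · 8 = 6 ft/s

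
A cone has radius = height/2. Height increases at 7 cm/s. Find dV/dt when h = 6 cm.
63π cm³/s

V = (1/3)π(h/2)²h = πh³/12
dV/dt = πh²/4 · 7
At h = 6: dV/dt = 63π cm³/s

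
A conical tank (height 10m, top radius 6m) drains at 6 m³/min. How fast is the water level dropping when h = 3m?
50/(27π) ≈ 0.5895 m/min

r/h = 6/10, so r = (3/5)h
V = (1/3)πr²h = (1/3)π((3/5)h)²h = (3/25)πh³
dV/dh = (9/25)πh²
dh/dt = (dV/dt)/(dV/dh) = -6/((9/25)π·3²) = -50/(27π) m/min
The level is dropping at 50/(27π) ≈ 0.5895 m/min.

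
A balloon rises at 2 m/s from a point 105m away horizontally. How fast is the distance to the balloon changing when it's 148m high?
296√32929/32929 ≈ 1.631 m/s

z² = 105² + y²
z = √(105² + 148²) = √32929
dz/dt = y/z · dy/dt = 148/√32929 · 2 = 296√32929/32929 ≈ 1.631 m/s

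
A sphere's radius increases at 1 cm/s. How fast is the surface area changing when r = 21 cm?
168π cm²/s

S = 4πr²
dS/dt = dS/dr · dr/dt = 8πr · 1
At r = 21: dS/dt = 168π cm²/s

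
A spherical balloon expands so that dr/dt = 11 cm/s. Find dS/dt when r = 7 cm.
616π cm²/s

S = 4πr²
dS/dt = dS/dr · dr/dt = 8πr · 11
At r = 7: dS/dt = 616π cm²/s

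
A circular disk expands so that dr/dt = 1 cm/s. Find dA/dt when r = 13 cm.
26π cm²/s

A = πr²
dA/dt = 2πr · dr/dt = 2π(13)(1) = 26π cm²/s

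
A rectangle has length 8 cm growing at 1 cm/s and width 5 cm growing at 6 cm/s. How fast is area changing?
53 cm²/s

A = lw
dA/dt = w·dl/dt + l·dw/dt = 5·1 + 8·6 = 53 cm²/s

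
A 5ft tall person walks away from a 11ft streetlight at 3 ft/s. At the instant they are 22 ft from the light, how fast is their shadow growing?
5/2 ft/s

By similar triangles: 11/(x+s) = 5/s
Solving: s = 5x/6
ds/dt = 5/6 · dx/dt = 5/6 · 3 = 5/2 ft/s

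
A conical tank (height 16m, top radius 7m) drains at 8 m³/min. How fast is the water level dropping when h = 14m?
512/(2401π) ≈ 0.06788 m/min

r/h = 7/16, so r = (7/16)h
V = (1/3)πr²h = (1/3)π((7/16)h)²h = (49/768)πh³
dV/dh = (49/256)πh²
dh/dt = (dV/dt)/(dV/dh) = -8/((49/256)π·14²) = -512/(2401π) m/min
The level is dropping at 512/(2401π) ≈ 0.06788 m/min.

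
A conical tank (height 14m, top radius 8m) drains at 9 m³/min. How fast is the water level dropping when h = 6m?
49/(64π) ≈ 0.2437 m/min

r/h = 8/14, so r = (4/7)h
V = (1/3)πr²h = (1/3)π((4/7)h)²h = (16/147)πh³
dV/dh = (16/49)πh²
dh/dt = (dV/dt)/(dV/dh) = -9/((16/49)π·6²) = -49/(64π) m/min
The level is dropping at 49/(64π) ≈ 0.2437 m/min.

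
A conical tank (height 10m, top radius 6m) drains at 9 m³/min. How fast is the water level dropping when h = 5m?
1/π ≈ 0.3183 m/min

r/h = 6/10, so r = (3/5)h
V = (1/3)πr²h = (1/3)π((3/5)h)²h = (3/25)πh³
dV/dh = (9/25)πh²
dh/dt = (dV/dt)/(dV/dh) = -9/((9/25)π·5²) = -1/π m/min
The level is dropping at 1/π ≈ 0.3183 m/min.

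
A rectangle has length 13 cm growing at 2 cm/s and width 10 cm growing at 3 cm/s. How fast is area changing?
59 cm²/s

A = lw
dA/dt = w·dl/dt + l·dw/dt = 10·2 + 13·3 = 59 cm²/s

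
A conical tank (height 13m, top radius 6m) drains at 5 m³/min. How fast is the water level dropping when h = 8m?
845/(2304π) ≈ 0.1167 m/min

r/h = 6/13, so r = (6/13)h
V = (1/3)πr²h = (1/3)π((6/13)h)²h = (12/169)πh³
dV/dh = (36/169)πh²
dh/dt = (dV/dt)/(dV/dh) = -5/((36/169)π·8²) = -845/(2304π) m/min
The level is dropping at 845/(2304π) ≈ 0.1167 m/min.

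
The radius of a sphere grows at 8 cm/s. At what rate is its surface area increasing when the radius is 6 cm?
384π cm²/s

S = 4πr²
dS/dt = dS/dr · dr/dt = 8πr · 8
At r = 6: dS/dt = 384π cm²/s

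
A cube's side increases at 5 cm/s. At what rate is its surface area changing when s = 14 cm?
840 cm²/s

A = 6s²
dA/dt = 12s · ds/dt = 12·14·5 = 840 cm²/s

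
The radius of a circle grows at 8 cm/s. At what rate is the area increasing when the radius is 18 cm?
288π cm²/s

A = πr²
dA/dt = 2πr · dr/dt = 2π(18)(8) = 288π cm²/s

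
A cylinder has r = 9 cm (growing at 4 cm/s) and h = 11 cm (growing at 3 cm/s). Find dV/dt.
1035π cm³/s

V = πr²h
dV/dt = 2πrh·dr/dt + πr²·dh/dt
= 2π(9)(11)(4) + π(9)²(3)
= 1035π cm³/s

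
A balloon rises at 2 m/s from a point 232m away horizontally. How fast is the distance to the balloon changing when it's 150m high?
150√19081/19081 ≈ 1.086 m/s

z² = 232² + y²
z = √(232² + 150²) = 2√19081
dz/dt = y/z · dy/dt = 150/(2√19081) · 2 = 150√19081/19081 ≈ 1.086 m/s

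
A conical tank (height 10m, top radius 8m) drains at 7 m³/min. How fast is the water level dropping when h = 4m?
175/(256π) ≈ 0.2176 m/min

r/h = 8/10, so r = (4/5)h
V = (1/3)πr²h = (1/3)π((4/5)h)²h = (16/75)πh³
dV/dh = (16/25)πh²
dh/dt = (dV/dt)/(dV/dh) = -7/((16/25)π·4²) = -175/(256π) m/min
The level is dropping at 175/(256π) ≈ 0.2176 m/min.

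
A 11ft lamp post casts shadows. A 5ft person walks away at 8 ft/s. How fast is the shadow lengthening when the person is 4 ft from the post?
20/3 ft/s

By similar triangles: 11/(x+s) = 5/s
Solving: s = 5x/6
ds/dt = 5/6 · dx/dt = 5/6 · 8 = 20/3 ft/s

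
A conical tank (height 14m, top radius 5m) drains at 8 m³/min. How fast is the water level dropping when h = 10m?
392/(625π) ≈ 0.1996 m/min

r/h = 5/14, so r = (5/14)h
V = (1/3)πr²h = (1/3)π((5/14)h)²h = (25/588)πh³
dV/dh = (25/196)πh²
dh/dt = (dV/dt)/(dV/dh) = -8/((25/196)π·10²) = -392/(625π) m/min
The level is dropping at 392/(625π) ≈ 0.1996 m/min.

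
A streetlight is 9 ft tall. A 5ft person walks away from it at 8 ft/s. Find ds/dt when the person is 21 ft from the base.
10 ft/s

By similar triangles: 9/(x+s) = 5/s
Solving: s = 5x/4
ds/dt = 5/4 · dx/dt = 5/4 · 8 = 10 ft/s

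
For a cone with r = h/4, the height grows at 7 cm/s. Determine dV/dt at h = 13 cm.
1183π/16 cm³/s

V = (1/3)π(h/4)²h = πh³/48
dV/dt = πh²/16 · 7
At h = 13: dV/dt = 1183π/16 cm³/s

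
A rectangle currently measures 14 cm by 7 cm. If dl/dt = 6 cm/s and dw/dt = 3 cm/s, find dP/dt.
18 cm/s

P = 2(l + w)
dP/dt = 2(dl/dt + dw/dt) = 2(6 + 3) = 18 cm/s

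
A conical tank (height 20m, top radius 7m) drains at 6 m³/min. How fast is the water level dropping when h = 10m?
24/(49π) ≈ 0.1559 m/min

r/h = 7/20, so r = (7/20)h
V = (1/3)πr²h = (1/3)π((7/20)h)²h = (49/1200)πh³
dV/dh = (49/400)πh²
dh/dt = (dV/dt)/(dV/dh) = -6/((49/400)π·10²) = -24/(49π) m/min
The level is dropping at 24/(49π) ≈ 0.1559 m/min.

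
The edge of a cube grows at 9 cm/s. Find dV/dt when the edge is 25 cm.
16875 cm³/s

V = s³
dV/dt = 3s² · ds/dt = 3·25²·9 = 16875 cm³/s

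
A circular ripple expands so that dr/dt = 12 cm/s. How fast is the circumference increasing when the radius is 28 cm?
24π cm/s

C = 2πr
dC/dt = 2π · dr/dt = 2π · 12 = 24π cm/s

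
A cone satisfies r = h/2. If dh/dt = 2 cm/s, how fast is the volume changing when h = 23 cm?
529π/2 cm³/s

V = (1/3)π(h/2)²h = πh³/12
dV/dt = πh²/4 · 2
At h = 23: dV/dt = 529π/2 cm³/s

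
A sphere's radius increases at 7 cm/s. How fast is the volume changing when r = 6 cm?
1008π cm³/s

V = (4/3)πr³
dV/dt = dV/dr · dr/dt = 4πr² · 7
At r = 6: dV/dt = 1008π cm³/s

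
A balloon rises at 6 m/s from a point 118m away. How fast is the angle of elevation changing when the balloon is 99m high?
0.029842 rad/s

tan(θ) = y/118
sec²(θ) · dθ/dt = (1/118) · dy/dt
dθ/dt = cos²(θ)/118 · 6 = 118/(118² + 99²) · 6
dθ/dt = 0.029842 rad/s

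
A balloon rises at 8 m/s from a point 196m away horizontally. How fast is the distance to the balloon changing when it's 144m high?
288√3697/3697 ≈ 4.737 m/s

z² = 196² + y²
z = √(196² + 144²) = 4√3697
dz/dt = y/z · dy/dt = 144/(4√3697) · 8 = 288√3697/3697 ≈ 4.737 m/s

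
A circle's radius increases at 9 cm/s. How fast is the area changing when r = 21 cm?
378π cm²/s

A = πr²
dA/dt = 2πr · dr/dt = 2π(21)(9) = 378π cm²/s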